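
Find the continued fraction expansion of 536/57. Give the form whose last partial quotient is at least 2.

[9; 2, 2, 11]

536 = 9·57 + 23
57 = 2·23 + 11
23 = 2·11 + 1
11 = 11·1 + 0  (stop)
So 536/57 = [9; 2, 2, 11].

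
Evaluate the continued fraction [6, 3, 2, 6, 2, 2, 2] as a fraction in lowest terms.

Using pₖ = aₖpₖ₋₁ + pₖ₋₂ and qₖ = aₖqₖ₋₁ + qₖ₋₂:
  k=0: a=6, p=6, q=1
  k=1: a=3, p=19, q=3
  k=2: a=2, p=44, q=7
  k=3: a=6, p=283, q=45
  k=4: a=2, p=610, q=97
  k=5: a=2, p=1503, q=239
  k=6: a=2, p=3616, q=575

3616/575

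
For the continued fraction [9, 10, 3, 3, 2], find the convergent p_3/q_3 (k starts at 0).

Using pₖ = aₖpₖ₋₁ + pₖ₋₂, qₖ = aₖqₖ₋₁ + qₖ₋₂ (with p₋₁=1, p₋₂=0, q₋₁=0, q₋₂=1):
  k=0: a=9, p=9, q=1
  k=1: a=10, p=91, q=10
  k=2: a=3, p=282, q=31
  k=3: a=3, p=937, q=103

937/103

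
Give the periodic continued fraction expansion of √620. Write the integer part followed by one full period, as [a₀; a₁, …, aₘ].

a₀ = ⌊√620⌋ = 24.
With m₀=0, d₀=1 and mₖ₊₁ = dₖaₖ − mₖ, dₖ₊₁ = (n − mₖ₊₁²)/dₖ, aₖ₊₁ = ⌊(a₀+mₖ₊₁)/dₖ₊₁⌋:
  k=1: m=24, d=44, a=1
  k=2: m=20, d=5, a=8
  k=3: m=20, d=44, a=1
  k=4: m=24, d=1, a=48
d=1 and a=2a₀=48 at k=4, so the next step gives (m, d) = (24, 44) again — its k=1 value — and the period has length 4.

[24; 1, 8, 1, 48]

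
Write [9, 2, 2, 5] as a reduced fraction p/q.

254/27

Using pₖ = aₖpₖ₋₁ + pₖ₋₂ and qₖ = aₖqₖ₋₁ + qₖ₋₂:
  k=0: a=9, p=9, q=1
  k=1: a=2, p=19, q=2
  k=2: a=2, p=47, q=5
  k=3: a=5, p=254, q=27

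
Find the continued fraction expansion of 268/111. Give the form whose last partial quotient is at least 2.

[2; 2, 2, 2, 2, 1, 2]

268 = 2×111 + 46
111 = 2×46 + 19
46 = 2×19 + 8
19 = 2×8 + 3
8 = 2×3 + 2
3 = 1×2 + 1
2 = 2×1 + 0  (stop)
So 268/111 = [2; 2, 2, 2, 2, 1, 2].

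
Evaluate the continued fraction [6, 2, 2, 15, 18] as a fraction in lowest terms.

Using pₖ = aₖpₖ₋₁ + pₖ₋₂ and qₖ = aₖqₖ₋₁ + qₖ₋₂:
  k=0: a=6, p=6, q=1
  k=1: a=2, p=13, q=2
  k=2: a=2, p=32, q=5
  k=3: a=15, p=493, q=77
  k=4: a=18, p=8906, q=1391

8906/1391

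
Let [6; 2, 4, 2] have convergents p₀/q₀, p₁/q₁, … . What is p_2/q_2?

58/9

Using pₖ = aₖpₖ₋₁ + pₖ₋₂, qₖ = aₖqₖ₋₁ + qₖ₋₂ (with p₋₁=1, p₋₂=0, q₋₁=0, q₋₂=1):
  k=0: a=6, p=6, q=1
  k=1: a=2, p=13, q=2
  k=2: a=4, p=58, q=9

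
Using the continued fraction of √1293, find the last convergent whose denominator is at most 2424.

√1293 = [35; 1, 22, 1, 70, …] (period length 4).
Convergents:
  p_0/q_0 = 35/1
  p_1/q_1 = 36/1
  p_2/q_2 = 827/23
  p_3/q_3 = 863/24
  p_4/q_4 = 61237/1703
  p_5/q_5 = 62100/1727
  p_6/q_6 = 1427437/39697
q_5 = 1727 ≤ 2424 < 39697 = q_6, so the answer is 62100/1727.

62100/1727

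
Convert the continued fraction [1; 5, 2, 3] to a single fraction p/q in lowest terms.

45/38

Fold from the inside: start with 3/1.
  2 + 1/3 = 7/3
  5 + 3/7 = 38/7
  1 + 7/38 = 45/38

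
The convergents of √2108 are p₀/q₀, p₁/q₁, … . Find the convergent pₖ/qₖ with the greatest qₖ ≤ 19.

√2108 = [45; 1, 10, 2, 22, 2, 10, 1, 90, …] (period length 8).
Convergents:
  p_0/q_0 = 45/1
  p_1/q_1 = 46/1
  p_2/q_2 = 505/11
  p_3/q_3 = 1056/23
q_2 = 11 ≤ 19 < 23 = q_3, so the answer is 505/11.

505/11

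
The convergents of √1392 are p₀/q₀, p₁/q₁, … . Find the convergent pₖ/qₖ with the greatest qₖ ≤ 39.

√1392 = [37; 3, 4, 3, 74, …] (period length 4).
Convergents:
  p_0/q_0 = 37/1
  p_1/q_1 = 112/3
  p_2/q_2 = 485/13
  p_3/q_3 = 1567/42
q_2 = 13 ≤ 39 < 42 = q_3, so the answer is 485/13.

485/13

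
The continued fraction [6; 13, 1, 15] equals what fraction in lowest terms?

1354/223

Fold from the inside: start with 15/1.
  1 + 1/15 = 16/15
  13 + 15/16 = 223/16
  6 + 16/223 = 1354/223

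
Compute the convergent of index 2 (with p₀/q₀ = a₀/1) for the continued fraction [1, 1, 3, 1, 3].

7/4

Using pₖ = aₖpₖ₋₁ + pₖ₋₂, qₖ = aₖqₖ₋₁ + qₖ₋₂ (with p₋₁=1, p₋₂=0, q₋₁=0, q₋₂=1):
  k=0: a=1, p=1, q=1
  k=1: a=1, p=2, q=1
  k=2: a=3, p=7, q=4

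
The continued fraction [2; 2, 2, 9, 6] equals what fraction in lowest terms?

690/287

Fold from the inside: start with 6/1.
  9 + 1/6 = 55/6
  2 + 6/55 = 116/55
  2 + 55/116 = 287/116
  2 + 116/287 = 690/287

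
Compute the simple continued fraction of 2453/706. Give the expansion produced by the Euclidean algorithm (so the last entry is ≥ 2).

2453 = 3*706 + 335
706 = 2*335 + 36
335 = 9*36 + 11
36 = 3*11 + 3
11 = 3*3 + 2
3 = 1*2 + 1
2 = 2*1 + 0  (stop)
So 2453/706 = [3; 2, 9, 3, 3, 1, 2].

[3; 2, 9, 3, 3, 1, 2]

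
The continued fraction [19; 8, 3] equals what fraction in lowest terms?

478/25

Fold from the inside: start with 3/1.
  8 + 1/3 = 25/3
  19 + 3/25 = 478/25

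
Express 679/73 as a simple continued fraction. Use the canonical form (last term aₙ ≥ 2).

[9; 3, 3, 7]

679 = 9·73 + 22
73 = 3·22 + 7
22 = 3·7 + 1
7 = 7·1 + 0  (stop)
So 679/73 = [9; 3, 3, 7].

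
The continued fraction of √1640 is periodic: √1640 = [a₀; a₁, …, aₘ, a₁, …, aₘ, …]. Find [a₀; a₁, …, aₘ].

a₀ = ⌊√1640⌋ = 40.
With m₀=0, d₀=1 and mₖ₊₁ = dₖaₖ − mₖ, dₖ₊₁ = (n − mₖ₊₁²)/dₖ, aₖ₊₁ = ⌊(a₀+mₖ₊₁)/dₖ₊₁⌋:
  k=1: m=40, d=40, a=2
  k=2: m=40, d=1, a=80
d=1 and a=2a₀=80 at k=2, so the next step gives (m, d) = (40, 40) again — its k=1 value — and the period has length 2.

[40; 2, 80]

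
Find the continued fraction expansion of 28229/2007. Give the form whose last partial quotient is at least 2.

28229 = 14×2007 + 131
2007 = 15×131 + 42
131 = 3×42 + 5
42 = 8×5 + 2
5 = 2×2 + 1
2 = 2×1 + 0  (stop)
So 28229/2007 = [14; 15, 3, 8, 2, 2].

[14; 15, 3, 8, 2, 2]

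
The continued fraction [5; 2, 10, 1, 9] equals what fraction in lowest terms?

1249/228

Using pₖ = aₖpₖ₋₁ + pₖ₋₂ and qₖ = aₖqₖ₋₁ + qₖ₋₂:
  k=0: a=5, p=5, q=1
  k=1: a=2, p=11, q=2
  k=2: a=10, p=115, q=21
  k=3: a=1, p=126, q=23
  k=4: a=9, p=1249, q=228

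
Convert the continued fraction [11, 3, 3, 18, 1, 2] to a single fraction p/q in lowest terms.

Using pₖ = aₖpₖ₋₁ + pₖ₋₂ and qₖ = aₖqₖ₋₁ + qₖ₋₂:
  k=0: a=11, p=11, q=1
  k=1: a=3, p=34, q=3
  k=2: a=3, p=113, q=10
  k=3: a=18, p=2068, q=183
  k=4: a=1, p=2181, q=193
  k=5: a=2, p=6430, q=569

6430/569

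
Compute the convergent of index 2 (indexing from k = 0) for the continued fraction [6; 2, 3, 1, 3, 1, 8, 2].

Using pₖ = aₖpₖ₋₁ + pₖ₋₂, qₖ = aₖqₖ₋₁ + qₖ₋₂ (with p₋₁=1, p₋₂=0, q₋₁=0, q₋₂=1):
  k=0: a=6, p=6, q=1
  k=1: a=2, p=13, q=2
  k=2: a=3, p=45, q=7

45/7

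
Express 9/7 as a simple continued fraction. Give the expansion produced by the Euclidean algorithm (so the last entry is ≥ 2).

9 = 1*7 + 2
7 = 3*2 + 1
2 = 2*1 + 0  (stop)
So 9/7 = [1; 3, 2].

[1; 3, 2]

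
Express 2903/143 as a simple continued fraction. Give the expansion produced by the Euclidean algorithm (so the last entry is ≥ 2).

2903 = 20·143 + 43
143 = 3·43 + 14
43 = 3·14 + 1
14 = 14·1 + 0  (stop)
So 2903/143 = [20; 3, 3, 14].

[20; 3, 3, 14]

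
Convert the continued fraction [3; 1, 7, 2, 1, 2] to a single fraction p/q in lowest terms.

260/67

Using pₖ = aₖpₖ₋₁ + pₖ₋₂ and qₖ = aₖqₖ₋₁ + qₖ₋₂:
  k=0: a=3, p=3, q=1
  k=1: a=1, p=4, q=1
  k=2: a=7, p=31, q=8
  k=3: a=2, p=66, q=17
  k=4: a=1, p=97, q=25
  k=5: a=2, p=260, q=67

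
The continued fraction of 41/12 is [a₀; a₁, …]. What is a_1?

2

41 = 3·12 + 5   →  a_0 = 3
12 = 2·5 + 2   →  a_1 = 2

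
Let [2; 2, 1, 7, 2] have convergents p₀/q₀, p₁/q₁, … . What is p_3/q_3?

Using pₖ = aₖpₖ₋₁ + pₖ₋₂, qₖ = aₖqₖ₋₁ + qₖ₋₂ (with p₋₁=1, p₋₂=0, q₋₁=0, q₋₂=1):
  k=0: a=2, p=2, q=1
  k=1: a=2, p=5, q=2
  k=2: a=1, p=7, q=3
  k=3: a=7, p=54, q=23

54/23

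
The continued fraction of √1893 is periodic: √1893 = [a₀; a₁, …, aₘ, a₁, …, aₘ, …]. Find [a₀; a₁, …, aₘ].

a₀ = ⌊√1893⌋ = 43.
With m₀=0, d₀=1 and mₖ₊₁ = dₖaₖ − mₖ, dₖ₊₁ = (n − mₖ₊₁²)/dₖ, aₖ₊₁ = ⌊(a₀+mₖ₊₁)/dₖ₊₁⌋:
  k=1: m=43, d=44, a=1
  k=2: m=1, d=43, a=1
  k=3: m=42, d=3, a=28
  k=4: m=42, d=43, a=1
  k=5: m=1, d=44, a=1
  k=6: m=43, d=1, a=86
d=1 and a=2a₀=86 at k=6, so the next step gives (m, d) = (43, 44) again — its k=1 value — and the period has length 6.

[43; 1, 1, 28, 1, 1, 86]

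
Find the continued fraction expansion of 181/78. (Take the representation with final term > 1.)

181 = 2×78 + 25
78 = 3×25 + 3
25 = 8×3 + 1
3 = 3×1 + 0  (stop)
So 181/78 = [2; 3, 8, 3].

[2; 3, 8, 3]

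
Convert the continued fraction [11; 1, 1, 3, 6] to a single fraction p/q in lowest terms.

509/44

Fold from the inside: start with 6/1.
  3 + 1/6 = 19/6
  1 + 6/19 = 25/19
  1 + 19/25 = 44/25
  11 + 25/44 = 509/44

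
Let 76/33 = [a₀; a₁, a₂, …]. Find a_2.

3

76 = 2·33 + 10   →  a_0 = 2
33 = 3·10 + 3   →  a_1 = 3
10 = 3·3 + 1   →  a_2 = 3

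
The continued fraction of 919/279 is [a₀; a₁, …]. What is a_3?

2

919 = 3·279 + 82   →  a_0 = 3
279 = 3·82 + 33   →  a_1 = 3
82 = 2·33 + 16   →  a_2 = 2
33 = 2·16 + 1   →  a_3 = 2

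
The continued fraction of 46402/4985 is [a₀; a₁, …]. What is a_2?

46402 = 9·4985 + 1537   →  a_0 = 9
4985 = 3·1537 + 374   →  a_1 = 3
1537 = 4·374 + 41   →  a_2 = 4

4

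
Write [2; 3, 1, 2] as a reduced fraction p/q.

25/11

Fold from the inside: start with 2/1.
  1 + 1/2 = 3/2
  3 + 2/3 = 11/3
  2 + 3/11 = 25/11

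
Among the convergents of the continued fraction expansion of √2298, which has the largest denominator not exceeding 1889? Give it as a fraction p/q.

73584/1535

√2298 = [47; 1, 14, 1, 94, …] (period length 4).
Convergents:
  p_0/q_0 = 47/1
  p_1/q_1 = 48/1
  p_2/q_2 = 719/15
  p_3/q_3 = 767/16
  p_4/q_4 = 72817/1519
  p_5/q_5 = 73584/1535
  p_6/q_6 = 1102993/23009
q_5 = 1535 ≤ 1889 < 23009 = q_6, so the answer is 73584/1535.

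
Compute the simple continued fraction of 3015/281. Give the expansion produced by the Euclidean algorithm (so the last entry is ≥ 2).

3015 = 10*281 + 205
281 = 1*205 + 76
205 = 2*76 + 53
76 = 1*53 + 23
53 = 2*23 + 7
23 = 3*7 + 2
7 = 3*2 + 1
2 = 2*1 + 0  (stop)
So 3015/281 = [10; 1, 2, 1, 2, 3, 3, 2].

[10; 1, 2, 1, 2, 3, 3, 2]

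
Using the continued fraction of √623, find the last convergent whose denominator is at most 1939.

√623 = [24; 1, 23, 1, 48, …] (period length 4).
Convergents:
  p_0/q_0 = 24/1
  p_1/q_1 = 25/1
  p_2/q_2 = 599/24
  p_3/q_3 = 624/25
  p_4/q_4 = 30551/1224
  p_5/q_5 = 31175/1249
  p_6/q_6 = 747576/29951
q_5 = 1249 ≤ 1939 < 29951 = q_6, so the answer is 31175/1249.

31175/1249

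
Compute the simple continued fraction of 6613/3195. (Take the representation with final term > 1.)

6613 = 2×3195 + 223
3195 = 14×223 + 73
223 = 3×73 + 4
73 = 18×4 + 1
4 = 4×1 + 0  (stop)
So 6613/3195 = [2; 14, 3, 18, 4].

[2; 14, 3, 18, 4]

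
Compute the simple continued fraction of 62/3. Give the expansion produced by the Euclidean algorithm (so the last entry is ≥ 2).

[20; 1, 2]

62 = 20×3 + 2
3 = 1×2 + 1
2 = 2×1 + 0  (stop)
So 62/3 = [20; 1, 2].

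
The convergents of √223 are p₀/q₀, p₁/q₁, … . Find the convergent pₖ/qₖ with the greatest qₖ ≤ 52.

√223 = [14; 1, 13, 1, 28, …] (period length 4).
Convergents:
  p_0/q_0 = 14/1
  p_1/q_1 = 15/1
  p_2/q_2 = 209/14
  p_3/q_3 = 224/15
  p_4/q_4 = 6481/434
q_3 = 15 ≤ 52 < 434 = q_4, so the answer is 224/15.

224/15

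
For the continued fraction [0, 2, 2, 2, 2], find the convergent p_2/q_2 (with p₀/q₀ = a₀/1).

2/5

Using pₖ = aₖpₖ₋₁ + pₖ₋₂, qₖ = aₖqₖ₋₁ + qₖ₋₂ (with p₋₁=1, p₋₂=0, q₋₁=0, q₋₂=1):
  k=0: a=0, p=0, q=1
  k=1: a=2, p=1, q=2
  k=2: a=2, p=2, q=5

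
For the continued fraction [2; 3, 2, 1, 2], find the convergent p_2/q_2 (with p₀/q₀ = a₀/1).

16/7

Using pₖ = aₖpₖ₋₁ + pₖ₋₂, qₖ = aₖqₖ₋₁ + qₖ₋₂ (with p₋₁=1, p₋₂=0, q₋₁=0, q₋₂=1):
  k=0: a=2, p=2, q=1
  k=1: a=3, p=7, q=3
  k=2: a=2, p=16, q=7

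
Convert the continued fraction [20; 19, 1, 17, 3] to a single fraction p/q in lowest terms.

Using pₖ = aₖpₖ₋₁ + pₖ₋₂ and qₖ = aₖqₖ₋₁ + qₖ₋₂:
  k=0: a=20, p=20, q=1
  k=1: a=19, p=381, q=19
  k=2: a=1, p=401, q=20
  k=3: a=17, p=7198, q=359
  k=4: a=3, p=21995, q=1097

21995/1097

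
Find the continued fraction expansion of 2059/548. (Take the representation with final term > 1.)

2059 = 3×548 + 415
548 = 1×415 + 133
415 = 3×133 + 16
133 = 8×16 + 5
16 = 3×5 + 1
5 = 5×1 + 0  (stop)
So 2059/548 = [3; 1, 3, 8, 3, 5].

[3; 1, 3, 8, 3, 5]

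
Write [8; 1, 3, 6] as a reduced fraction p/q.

Fold from the inside: start with 6/1.
  3 + 1/6 = 19/6
  1 + 6/19 = 25/19
  8 + 19/25 = 219/25

219/25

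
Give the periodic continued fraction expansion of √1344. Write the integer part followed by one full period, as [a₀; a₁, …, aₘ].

a₀ = ⌊√1344⌋ = 36.
With m₀=0, d₀=1 and mₖ₊₁ = dₖaₖ − mₖ, dₖ₊₁ = (n − mₖ₊₁²)/dₖ, aₖ₊₁ = ⌊(a₀+mₖ₊₁)/dₖ₊₁⌋:
  k=1: m=36, d=48, a=1
  k=2: m=12, d=25, a=1
  k=3: m=13, d=47, a=1
  k=4: m=34, d=4, a=17
  k=5: m=34, d=47, a=1
  k=6: m=13, d=25, a=1
  k=7: m=12, d=48, a=1
  k=8: m=36, d=1, a=72
d=1 and a=2a₀=72 at k=8, so the next step gives (m, d) = (36, 48) again — its k=1 value — and the period has length 8.

[36; 1, 1, 1, 17, 1, 1, 1, 72]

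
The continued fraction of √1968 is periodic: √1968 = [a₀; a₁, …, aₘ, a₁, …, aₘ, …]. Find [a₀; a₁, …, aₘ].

[44; 2, 1, 3, 5, 3, 1, 2, 88]

a₀ = ⌊√1968⌋ = 44.
With m₀=0, d₀=1 and mₖ₊₁ = dₖaₖ − mₖ, dₖ₊₁ = (n − mₖ₊₁²)/dₖ, aₖ₊₁ = ⌊(a₀+mₖ₊₁)/dₖ₊₁⌋:
  k=1: m=44, d=32, a=2
  k=2: m=20, d=49, a=1
  k=3: m=29, d=23, a=3
  k=4: m=40, d=16, a=5
  k=5: m=40, d=23, a=3
  k=6: m=29, d=49, a=1
  k=7: m=20, d=32, a=2
  k=8: m=44, d=1, a=88
d=1 and a=2a₀=88 at k=8, so the next step gives (m, d) = (44, 32) again — its k=1 value — and the period has length 8.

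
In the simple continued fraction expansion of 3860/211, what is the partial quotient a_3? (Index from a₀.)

3860 = 18·211 + 62   →  a_0 = 18
211 = 3·62 + 25   →  a_1 = 3
62 = 2·25 + 12   →  a_2 = 2
25 = 2·12 + 1   →  a_3 = 2

2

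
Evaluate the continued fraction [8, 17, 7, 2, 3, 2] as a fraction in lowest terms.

Fold from the inside: start with 2/1.
  3 + 1/2 = 7/2
  2 + 2/7 = 16/7
  7 + 7/16 = 119/16
  17 + 16/119 = 2039/119
  8 + 119/2039 = 16431/2039

16431/2039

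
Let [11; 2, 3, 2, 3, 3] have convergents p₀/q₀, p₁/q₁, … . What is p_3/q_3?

183/16

Using pₖ = aₖpₖ₋₁ + pₖ₋₂, qₖ = aₖqₖ₋₁ + qₖ₋₂ (with p₋₁=1, p₋₂=0, q₋₁=0, q₋₂=1):
  k=0: a=11, p=11, q=1
  k=1: a=2, p=23, q=2
  k=2: a=3, p=80, q=7
  k=3: a=2, p=183, q=16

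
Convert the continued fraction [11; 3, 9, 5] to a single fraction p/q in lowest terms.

1619/143

Fold from the inside: start with 5/1.
  9 + 1/5 = 46/5
  3 + 5/46 = 143/46
  11 + 46/143 = 1619/143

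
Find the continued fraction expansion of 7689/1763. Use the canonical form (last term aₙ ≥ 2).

[4; 2, 1, 3, 3, 3, 2, 6]

7689 = 4·1763 + 637
1763 = 2·637 + 489
637 = 1·489 + 148
489 = 3·148 + 45
148 = 3·45 + 13
45 = 3·13 + 6
13 = 2·6 + 1
6 = 6·1 + 0  (stop)
So 7689/1763 = [4; 2, 1, 3, 3, 3, 2, 6].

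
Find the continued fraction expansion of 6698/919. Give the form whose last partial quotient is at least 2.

[7; 3, 2, 7, 3, 2, 2]

6698 = 7×919 + 265
919 = 3×265 + 124
265 = 2×124 + 17
124 = 7×17 + 5
17 = 3×5 + 2
5 = 2×2 + 1
2 = 2×1 + 0  (stop)
So 6698/919 = [7; 3, 2, 7, 3, 2, 2].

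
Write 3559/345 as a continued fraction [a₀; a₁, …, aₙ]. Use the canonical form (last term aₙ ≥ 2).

[10; 3, 6, 18]

3559 = 10×345 + 109
345 = 3×109 + 18
109 = 6×18 + 1
18 = 18×1 + 0  (stop)
So 3559/345 = [10; 3, 6, 18].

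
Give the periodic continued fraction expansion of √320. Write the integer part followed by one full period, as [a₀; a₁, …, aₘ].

a₀ = ⌊√320⌋ = 17.

[17; 1, 7, 1, 34]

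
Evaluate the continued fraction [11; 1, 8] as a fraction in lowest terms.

Using pₖ = aₖpₖ₋₁ + pₖ₋₂ and qₖ = aₖqₖ₋₁ + qₖ₋₂:
  k=0: a=11, p=11, q=1
  k=1: a=1, p=12, q=1
  k=2: a=8, p=107, q=9

107/9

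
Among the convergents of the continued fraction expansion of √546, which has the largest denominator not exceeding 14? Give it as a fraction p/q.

257/11

√546 = [23; 2, 1, 2, 1, 2, 46, …] (period length 6).
Convergents:
  p_0/q_0 = 23/1
  p_1/q_1 = 47/2
  p_2/q_2 = 70/3
  p_3/q_3 = 187/8
  p_4/q_4 = 257/11
  p_5/q_5 = 701/30
q_4 = 11 ≤ 14 < 30 = q_5, so the answer is 257/11.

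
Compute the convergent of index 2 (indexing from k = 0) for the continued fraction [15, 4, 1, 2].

76/5

Using pₖ = aₖpₖ₋₁ + pₖ₋₂, qₖ = aₖqₖ₋₁ + qₖ₋₂ (with p₋₁=1, p₋₂=0, q₋₁=0, q₋₂=1):
  k=0: a=15, p=15, q=1
  k=1: a=4, p=61, q=4
  k=2: a=1, p=76, q=5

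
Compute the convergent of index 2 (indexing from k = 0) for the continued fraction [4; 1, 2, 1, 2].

Using pₖ = aₖpₖ₋₁ + pₖ₋₂, qₖ = aₖqₖ₋₁ + qₖ₋₂ (with p₋₁=1, p₋₂=0, q₋₁=0, q₋₂=1):
  k=0: a=4, p=4, q=1
  k=1: a=1, p=5, q=1
  k=2: a=2, p=14, q=3

14/3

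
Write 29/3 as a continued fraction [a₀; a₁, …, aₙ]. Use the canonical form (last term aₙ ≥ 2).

[9; 1, 2]

29 = 9·3 + 2
3 = 1·2 + 1
2 = 2·1 + 0  (stop)
So 29/3 = [9; 1, 2].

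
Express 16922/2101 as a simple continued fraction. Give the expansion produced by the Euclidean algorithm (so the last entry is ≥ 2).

[8; 18, 2, 3, 16]

16922 = 8*2101 + 114
2101 = 18*114 + 49
114 = 2*49 + 16
49 = 3*16 + 1
16 = 16*1 + 0  (stop)
So 16922/2101 = [8; 18, 2, 3, 16].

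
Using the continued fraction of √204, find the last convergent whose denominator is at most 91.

√204 = [14; 3, 1, 1, 6, 1, 1, 3, 28, …] (period length 8).
Convergents:
  p_0/q_0 = 14/1
  p_1/q_1 = 43/3
  p_2/q_2 = 57/4
  p_3/q_3 = 100/7
  p_4/q_4 = 657/46
  p_5/q_5 = 757/53
  p_6/q_6 = 1414/99
q_5 = 53 ≤ 91 < 99 = q_6, so the answer is 757/53.

757/53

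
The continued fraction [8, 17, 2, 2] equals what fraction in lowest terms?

Using pₖ = aₖpₖ₋₁ + pₖ₋₂ and qₖ = aₖqₖ₋₁ + qₖ₋₂:
  k=0: a=8, p=8, q=1
  k=1: a=17, p=137, q=17
  k=2: a=2, p=282, q=35
  k=3: a=2, p=701, q=87

701/87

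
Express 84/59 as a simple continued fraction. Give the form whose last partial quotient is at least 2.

[1; 2, 2, 1, 3, 2]

84 = 1·59 + 25
59 = 2·25 + 9
25 = 2·9 + 7
9 = 1·7 + 2
7 = 3·2 + 1
2 = 2·1 + 0  (stop)
So 84/59 = [1; 2, 2, 1, 3, 2].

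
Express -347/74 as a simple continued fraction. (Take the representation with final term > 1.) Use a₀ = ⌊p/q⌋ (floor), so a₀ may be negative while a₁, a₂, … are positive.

-347 = -5×74 + 23
74 = 3×23 + 5
23 = 4×5 + 3
5 = 1×3 + 2
3 = 1×2 + 1
2 = 2×1 + 0  (stop)
So -347/74 = [-5; 3, 4, 1, 1, 2].

[-5; 3, 4, 1, 1, 2]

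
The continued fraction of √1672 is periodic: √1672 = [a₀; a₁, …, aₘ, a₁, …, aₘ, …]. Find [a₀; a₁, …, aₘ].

a₀ = ⌊√1672⌋ = 40.
With m₀=0, d₀=1 and mₖ₊₁ = dₖaₖ − mₖ, dₖ₊₁ = (n − mₖ₊₁²)/dₖ, aₖ₊₁ = ⌊(a₀+mₖ₊₁)/dₖ₊₁⌋:
  k=1: m=40, d=72, a=1
  k=2: m=32, d=9, a=8
  k=3: m=40, d=8, a=10
  k=4: m=40, d=9, a=8
  k=5: m=32, d=72, a=1
  k=6: m=40, d=1, a=80
d=1 and a=2a₀=80 at k=6, so the next step gives (m, d) = (40, 72) again — its k=1 value — and the period has length 6.

[40; 1, 8, 10, 8, 1, 80]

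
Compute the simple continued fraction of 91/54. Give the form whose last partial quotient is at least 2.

91 = 1*54 + 37
54 = 1*37 + 17
37 = 2*17 + 3
17 = 5*3 + 2
3 = 1*2 + 1
2 = 2*1 + 0  (stop)
So 91/54 = [1; 1, 2, 5, 1, 2].

[1; 1, 2, 5, 1, 2]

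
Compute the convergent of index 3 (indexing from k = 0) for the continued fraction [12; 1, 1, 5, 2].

138/11

Using pₖ = aₖpₖ₋₁ + pₖ₋₂, qₖ = aₖqₖ₋₁ + qₖ₋₂ (with p₋₁=1, p₋₂=0, q₋₁=0, q₋₂=1):
  k=0: a=12, p=12, q=1
  k=1: a=1, p=13, q=1
  k=2: a=1, p=25, q=2
  k=3: a=5, p=138, q=11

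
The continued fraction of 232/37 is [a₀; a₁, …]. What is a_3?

232 = 6·37 + 10   →  a_0 = 6
37 = 3·10 + 7   →  a_1 = 3
10 = 1·7 + 3   →  a_2 = 1
7 = 2·3 + 1   →  a_3 = 2

2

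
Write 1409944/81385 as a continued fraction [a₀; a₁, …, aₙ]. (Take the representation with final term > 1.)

1409944 = 17·81385 + 26399
81385 = 3·26399 + 2188
26399 = 12·2188 + 143
2188 = 15·143 + 43
143 = 3·43 + 14
43 = 3·14 + 1
14 = 14·1 + 0  (stop)
So 1409944/81385 = [17; 3, 12, 15, 3, 3, 14].

[17; 3, 12, 15, 3, 3, 14]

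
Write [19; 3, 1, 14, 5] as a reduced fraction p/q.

Fold from the inside: start with 5/1.
  14 + 1/5 = 71/5
  1 + 5/71 = 76/71
  3 + 71/76 = 299/76
  19 + 76/299 = 5757/299

5757/299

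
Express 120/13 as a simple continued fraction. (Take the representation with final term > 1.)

120 = 9×13 + 3
13 = 4×3 + 1
3 = 3×1 + 0  (stop)
So 120/13 = [9; 4, 3].

[9; 4, 3]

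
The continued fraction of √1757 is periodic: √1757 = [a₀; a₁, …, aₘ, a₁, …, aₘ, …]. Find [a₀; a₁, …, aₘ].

[41; 1, 10, 1, 82]

a₀ = ⌊√1757⌋ = 41.
With m₀=0, d₀=1 and mₖ₊₁ = dₖaₖ − mₖ, dₖ₊₁ = (n − mₖ₊₁²)/dₖ, aₖ₊₁ = ⌊(a₀+mₖ₊₁)/dₖ₊₁⌋:
  k=1: m=41, d=76, a=1
  k=2: m=35, d=7, a=10
  k=3: m=35, d=76, a=1
  k=4: m=41, d=1, a=82
d=1 and a=2a₀=82 at k=4, so the next step gives (m, d) = (41, 76) again — its k=1 value — and the period has length 4.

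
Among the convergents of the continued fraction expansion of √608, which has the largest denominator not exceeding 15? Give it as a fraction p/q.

√608 = [24; 1, 1, 1, 11, 1, 1, 1, 48, …] (period length 8).
Convergents:
  p_0/q_0 = 24/1
  p_1/q_1 = 25/1
  p_2/q_2 = 49/2
  p_3/q_3 = 74/3
  p_4/q_4 = 863/35
q_3 = 3 ≤ 15 < 35 = q_4, so the answer is 74/3.

74/3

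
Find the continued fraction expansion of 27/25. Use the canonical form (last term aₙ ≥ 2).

[1; 12, 2]

27 = 1*25 + 2
25 = 12*2 + 1
2 = 2*1 + 0  (stop)
So 27/25 = [1; 12, 2].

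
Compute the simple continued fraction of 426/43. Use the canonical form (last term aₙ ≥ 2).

[9; 1, 9, 1, 3]

426 = 9*43 + 39
43 = 1*39 + 4
39 = 9*4 + 3
4 = 1*3 + 1
3 = 3*1 + 0  (stop)
So 426/43 = [9; 1, 9, 1, 3].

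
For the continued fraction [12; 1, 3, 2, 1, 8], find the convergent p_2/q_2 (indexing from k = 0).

Using pₖ = aₖpₖ₋₁ + pₖ₋₂, qₖ = aₖqₖ₋₁ + qₖ₋₂ (with p₋₁=1, p₋₂=0, q₋₁=0, q₋₂=1):
  k=0: a=12, p=12, q=1
  k=1: a=1, p=13, q=1
  k=2: a=3, p=51, q=4

51/4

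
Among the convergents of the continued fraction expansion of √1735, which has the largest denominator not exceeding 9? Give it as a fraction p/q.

125/3

√1735 = [41; 1, 1, 1, 7, 1, 1, 1, 82, …] (period length 8).
Convergents:
  p_0/q_0 = 41/1
  p_1/q_1 = 42/1
  p_2/q_2 = 83/2
  p_3/q_3 = 125/3
  p_4/q_4 = 958/23
q_3 = 3 ≤ 9 < 23 = q_4, so the answer is 125/3.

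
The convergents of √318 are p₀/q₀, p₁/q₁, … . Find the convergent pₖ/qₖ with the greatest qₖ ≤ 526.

3834/215

√318 = [17; 1, 4, 1, 34, …] (period length 4).
Convergents:
  p_0/q_0 = 17/1
  p_1/q_1 = 18/1
  p_2/q_2 = 89/5
  p_3/q_3 = 107/6
  p_4/q_4 = 3727/209
  p_5/q_5 = 3834/215
  p_6/q_6 = 19063/1069
q_5 = 215 ≤ 526 < 1069 = q_6, so the answer is 3834/215.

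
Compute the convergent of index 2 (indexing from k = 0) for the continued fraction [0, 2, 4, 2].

Using pₖ = aₖpₖ₋₁ + pₖ₋₂, qₖ = aₖqₖ₋₁ + qₖ₋₂ (with p₋₁=1, p₋₂=0, q₋₁=0, q₋₂=1):
  k=0: a=0, p=0, q=1
  k=1: a=2, p=1, q=2
  k=2: a=4, p=4, q=9

4/9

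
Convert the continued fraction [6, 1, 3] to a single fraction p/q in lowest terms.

27/4

Using pₖ = aₖpₖ₋₁ + pₖ₋₂ and qₖ = aₖqₖ₋₁ + qₖ₋₂:
  k=0: a=6, p=6, q=1
  k=1: a=1, p=7, q=1
  k=2: a=3, p=27, q=4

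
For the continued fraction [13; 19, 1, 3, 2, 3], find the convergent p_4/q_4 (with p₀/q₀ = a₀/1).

2323/178

Using pₖ = aₖpₖ₋₁ + pₖ₋₂, qₖ = aₖqₖ₋₁ + qₖ₋₂ (with p₋₁=1, p₋₂=0, q₋₁=0, q₋₂=1):
  k=0: a=13, p=13, q=1
  k=1: a=19, p=248, q=19
  k=2: a=1, p=261, q=20
  k=3: a=3, p=1031, q=79
  k=4: a=2, p=2323, q=178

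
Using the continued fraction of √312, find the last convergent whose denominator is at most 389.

5617/318

√312 = [17; 1, 1, 1, 34, …] (period length 4).
Convergents:
  p_0/q_0 = 17/1
  p_1/q_1 = 18/1
  p_2/q_2 = 35/2
  p_3/q_3 = 53/3
  p_4/q_4 = 1837/104
  p_5/q_5 = 1890/107
  p_6/q_6 = 3727/211
  p_7/q_7 = 5617/318
  p_8/q_8 = 194705/11023
q_7 = 318 ≤ 389 < 11023 = q_8, so the answer is 5617/318.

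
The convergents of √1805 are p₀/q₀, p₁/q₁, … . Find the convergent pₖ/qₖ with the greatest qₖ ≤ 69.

√1805 = [42; 2, 16, 2, 84, …] (period length 4).
Convergents:
  p_0/q_0 = 42/1
  p_1/q_1 = 85/2
  p_2/q_2 = 1402/33
  p_3/q_3 = 2889/68
  p_4/q_4 = 244078/5745
q_3 = 68 ≤ 69 < 5745 = q_4, so the answer is 2889/68.

2889/68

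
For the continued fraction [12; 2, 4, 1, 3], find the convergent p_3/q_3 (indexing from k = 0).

Using pₖ = aₖpₖ₋₁ + pₖ₋₂, qₖ = aₖqₖ₋₁ + qₖ₋₂ (with p₋₁=1, p₋₂=0, q₋₁=0, q₋₂=1):
  k=0: a=12, p=12, q=1
  k=1: a=2, p=25, q=2
  k=2: a=4, p=112, q=9
  k=3: a=1, p=137, q=11

137/11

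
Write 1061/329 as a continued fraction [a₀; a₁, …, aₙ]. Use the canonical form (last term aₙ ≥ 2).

[3; 4, 2, 4, 8]

1061 = 3·329 + 74
329 = 4·74 + 33
74 = 2·33 + 8
33 = 4·8 + 1
8 = 8·1 + 0  (stop)
So 1061/329 = [3; 4, 2, 4, 8].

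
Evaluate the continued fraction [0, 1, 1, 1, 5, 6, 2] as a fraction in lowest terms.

Using pₖ = aₖpₖ₋₁ + pₖ₋₂ and qₖ = aₖqₖ₋₁ + qₖ₋₂:
  k=0: a=0, p=0, q=1
  k=1: a=1, p=1, q=1
  k=2: a=1, p=1, q=2
  k=3: a=1, p=2, q=3
  k=4: a=5, p=11, q=17
  k=5: a=6, p=68, q=105
  k=6: a=2, p=147, q=227

147/227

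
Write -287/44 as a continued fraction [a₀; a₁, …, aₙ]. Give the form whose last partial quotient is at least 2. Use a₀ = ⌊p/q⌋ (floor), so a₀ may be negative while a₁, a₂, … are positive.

[-7; 2, 10, 2]

-287 = -7×44 + 21
44 = 2×21 + 2
21 = 10×2 + 1
2 = 2×1 + 0  (stop)
So -287/44 = [-7; 2, 10, 2].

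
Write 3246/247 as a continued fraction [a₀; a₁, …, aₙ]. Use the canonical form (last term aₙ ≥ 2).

3246 = 13·247 + 35
247 = 7·35 + 2
35 = 17·2 + 1
2 = 2·1 + 0  (stop)
So 3246/247 = [13; 7, 17, 2].

[13; 7, 17, 2]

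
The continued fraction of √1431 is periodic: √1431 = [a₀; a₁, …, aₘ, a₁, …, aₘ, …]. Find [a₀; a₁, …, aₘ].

a₀ = ⌊√1431⌋ = 37.
With m₀=0, d₀=1 and mₖ₊₁ = dₖaₖ − mₖ, dₖ₊₁ = (n − mₖ₊₁²)/dₖ, aₖ₊₁ = ⌊(a₀+mₖ₊₁)/dₖ₊₁⌋:
  k=1: m=37, d=62, a=1
  k=2: m=25, d=13, a=4
  k=3: m=27, d=54, a=1
  k=4: m=27, d=13, a=4
  k=5: m=25, d=62, a=1
  k=6: m=37, d=1, a=74
d=1 and a=2a₀=74 at k=6, so the next step gives (m, d) = (37, 62) again — its k=1 value — and the period has length 6.

[37; 1, 4, 1, 4, 1, 74]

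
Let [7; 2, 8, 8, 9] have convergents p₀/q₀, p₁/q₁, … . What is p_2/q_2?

Using pₖ = aₖpₖ₋₁ + pₖ₋₂, qₖ = aₖqₖ₋₁ + qₖ₋₂ (with p₋₁=1, p₋₂=0, q₋₁=0, q₋₂=1):
  k=0: a=7, p=7, q=1
  k=1: a=2, p=15, q=2
  k=2: a=8, p=127, q=17

127/17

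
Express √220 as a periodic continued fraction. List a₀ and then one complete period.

[14; 1, 4, 1, 28]

a₀ = ⌊√220⌋ = 14.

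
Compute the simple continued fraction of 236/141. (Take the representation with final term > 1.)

[1; 1, 2, 15, 3]

236 = 1*141 + 95
141 = 1*95 + 46
95 = 2*46 + 3
46 = 15*3 + 1
3 = 3*1 + 0  (stop)
So 236/141 = [1; 1, 2, 15, 3].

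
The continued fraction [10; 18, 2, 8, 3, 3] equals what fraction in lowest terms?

Fold from the inside: start with 3/1.
  3 + 1/3 = 10/3
  8 + 3/10 = 83/10
  2 + 10/83 = 176/83
  18 + 83/176 = 3251/176
  10 + 176/3251 = 32686/3251

32686/3251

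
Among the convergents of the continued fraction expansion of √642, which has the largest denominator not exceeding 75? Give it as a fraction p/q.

√642 = [25; 2, 1, 24, 1, 2, 50, …] (period length 6).
Convergents:
  p_0/q_0 = 25/1
  p_1/q_1 = 51/2
  p_2/q_2 = 76/3
  p_3/q_3 = 1875/74
  p_4/q_4 = 1951/77
q_3 = 74 ≤ 75 < 77 = q_4, so the answer is 1875/74.

1875/74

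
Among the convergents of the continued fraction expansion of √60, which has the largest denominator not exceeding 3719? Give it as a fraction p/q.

28327/3657

√60 = [7; 1, 2, 1, 14, …] (period length 4).
Convergents:
  p_0/q_0 = 7/1
  p_1/q_1 = 8/1
  p_2/q_2 = 23/3
  p_3/q_3 = 31/4
  p_4/q_4 = 457/59
  p_5/q_5 = 488/63
  p_6/q_6 = 1433/185
  p_7/q_7 = 1921/248
  p_8/q_8 = 28327/3657
  p_9/q_9 = 30248/3905
q_8 = 3657 ≤ 3719 < 3905 = q_9, so the answer is 28327/3657.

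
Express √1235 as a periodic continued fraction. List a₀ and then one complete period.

a₀ = ⌊√1235⌋ = 35.

[35; 7, 70]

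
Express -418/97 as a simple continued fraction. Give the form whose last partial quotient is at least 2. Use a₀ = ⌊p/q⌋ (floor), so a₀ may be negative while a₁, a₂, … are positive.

-418 = -5*97 + 67
97 = 1*67 + 30
67 = 2*30 + 7
30 = 4*7 + 2
7 = 3*2 + 1
2 = 2*1 + 0  (stop)
So -418/97 = [-5; 1, 2, 4, 3, 2].

[-5; 1, 2, 4, 3, 2]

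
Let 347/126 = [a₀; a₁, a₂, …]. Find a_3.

15

347 = 2·126 + 95   →  a_0 = 2
126 = 1·95 + 31   →  a_1 = 1
95 = 3·31 + 2   →  a_2 = 3
31 = 15·2 + 1   →  a_3 = 15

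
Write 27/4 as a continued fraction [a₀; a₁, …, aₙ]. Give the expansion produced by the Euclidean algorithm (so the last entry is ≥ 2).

27 = 6·4 + 3
4 = 1·3 + 1
3 = 3·1 + 0  (stop)
So 27/4 = [6; 1, 3].

[6; 1, 3]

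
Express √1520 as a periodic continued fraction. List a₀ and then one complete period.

a₀ = ⌊√1520⌋ = 38.
With m₀=0, d₀=1 and mₖ₊₁ = dₖaₖ − mₖ, dₖ₊₁ = (n − mₖ₊₁²)/dₖ, aₖ₊₁ = ⌊(a₀+mₖ₊₁)/dₖ₊₁⌋:
  k=1: m=38, d=76, a=1
  k=2: m=38, d=1, a=76
d=1 and a=2a₀=76 at k=2, so the next step gives (m, d) = (38, 76) again — its k=1 value — and the period has length 2.

[38; 1, 76]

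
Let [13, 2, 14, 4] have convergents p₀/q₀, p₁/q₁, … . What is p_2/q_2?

Using pₖ = aₖpₖ₋₁ + pₖ₋₂, qₖ = aₖqₖ₋₁ + qₖ₋₂ (with p₋₁=1, p₋₂=0, q₋₁=0, q₋₂=1):
  k=0: a=13, p=13, q=1
  k=1: a=2, p=27, q=2
  k=2: a=14, p=391, q=29

391/29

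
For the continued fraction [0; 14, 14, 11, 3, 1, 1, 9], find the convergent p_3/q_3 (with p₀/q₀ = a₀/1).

Using pₖ = aₖpₖ₋₁ + pₖ₋₂, qₖ = aₖqₖ₋₁ + qₖ₋₂ (with p₋₁=1, p₋₂=0, q₋₁=0, q₋₂=1):
  k=0: a=0, p=0, q=1
  k=1: a=14, p=1, q=14
  k=2: a=14, p=14, q=197
  k=3: a=11, p=155, q=2181

155/2181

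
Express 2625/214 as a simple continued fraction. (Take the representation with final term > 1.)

2625 = 12×214 + 57
214 = 3×57 + 43
57 = 1×43 + 14
43 = 3×14 + 1
14 = 14×1 + 0  (stop)
So 2625/214 = [12; 3, 1, 3, 14].

[12; 3, 1, 3, 14]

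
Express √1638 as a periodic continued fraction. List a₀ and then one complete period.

a₀ = ⌊√1638⌋ = 40.
With m₀=0, d₀=1 and mₖ₊₁ = dₖaₖ − mₖ, dₖ₊₁ = (n − mₖ₊₁²)/dₖ, aₖ₊₁ = ⌊(a₀+mₖ₊₁)/dₖ₊₁⌋:
  k=1: m=40, d=38, a=2
  k=2: m=36, d=9, a=8
  k=3: m=36, d=38, a=2
  k=4: m=40, d=1, a=80
d=1 and a=2a₀=80 at k=4, so the next step gives (m, d) = (40, 38) again — its k=1 value — and the period has length 4.

[40; 2, 8, 2, 80]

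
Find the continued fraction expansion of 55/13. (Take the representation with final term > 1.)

[4; 4, 3]

55 = 4×13 + 3
13 = 4×3 + 1
3 = 3×1 + 0  (stop)
So 55/13 = [4; 4, 3].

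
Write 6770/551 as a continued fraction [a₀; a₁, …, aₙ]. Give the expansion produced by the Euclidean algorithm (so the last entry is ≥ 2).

6770 = 12×551 + 158
551 = 3×158 + 77
158 = 2×77 + 4
77 = 19×4 + 1
4 = 4×1 + 0  (stop)
So 6770/551 = [12; 3, 2, 19, 4].

[12; 3, 2, 19, 4]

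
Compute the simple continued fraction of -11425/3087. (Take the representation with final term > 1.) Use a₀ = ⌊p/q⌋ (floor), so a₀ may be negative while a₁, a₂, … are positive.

-11425 = -4×3087 + 923
3087 = 3×923 + 318
923 = 2×318 + 287
318 = 1×287 + 31
287 = 9×31 + 8
31 = 3×8 + 7
8 = 1×7 + 1
7 = 7×1 + 0  (stop)
So -11425/3087 = [-4; 3, 2, 1, 9, 3, 1, 7].

[-4; 3, 2, 1, 9, 3, 1, 7]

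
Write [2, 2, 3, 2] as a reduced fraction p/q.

Using pₖ = aₖpₖ₋₁ + pₖ₋₂ and qₖ = aₖqₖ₋₁ + qₖ₋₂:
  k=0: a=2, p=2, q=1
  k=1: a=2, p=5, q=2
  k=2: a=3, p=17, q=7
  k=3: a=2, p=39, q=16

39/16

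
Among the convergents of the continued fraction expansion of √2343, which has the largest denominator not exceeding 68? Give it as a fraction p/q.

√2343 = [48; 2, 2, 8, 2, 2, 96, …] (period length 6).
Convergents:
  p_0/q_0 = 48/1
  p_1/q_1 = 97/2
  p_2/q_2 = 242/5
  p_3/q_3 = 2033/42
  p_4/q_4 = 4308/89
q_3 = 42 ≤ 68 < 89 = q_4, so the answer is 2033/42.

2033/42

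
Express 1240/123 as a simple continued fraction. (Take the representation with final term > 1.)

1240 = 10·123 + 10
123 = 12·10 + 3
10 = 3·3 + 1
3 = 3·1 + 0  (stop)
So 1240/123 = [10; 12, 3, 3].

[10; 12, 3, 3]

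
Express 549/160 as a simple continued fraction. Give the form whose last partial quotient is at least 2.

[3; 2, 3, 7, 3]

549 = 3×160 + 69
160 = 2×69 + 22
69 = 3×22 + 3
22 = 7×3 + 1
3 = 3×1 + 0  (stop)
So 549/160 = [3; 2, 3, 7, 3].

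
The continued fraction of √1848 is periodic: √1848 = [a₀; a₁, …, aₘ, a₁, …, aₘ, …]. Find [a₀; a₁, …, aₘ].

[42; 1, 84]

a₀ = ⌊√1848⌋ = 42.
With m₀=0, d₀=1 and mₖ₊₁ = dₖaₖ − mₖ, dₖ₊₁ = (n − mₖ₊₁²)/dₖ, aₖ₊₁ = ⌊(a₀+mₖ₊₁)/dₖ₊₁⌋:
  k=1: m=42, d=84, a=1
  k=2: m=42, d=1, a=84
d=1 and a=2a₀=84 at k=2, so the next step gives (m, d) = (42, 84) again — its k=1 value — and the period has length 2.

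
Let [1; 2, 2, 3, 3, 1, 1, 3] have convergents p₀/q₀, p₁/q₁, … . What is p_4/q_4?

Using pₖ = aₖpₖ₋₁ + pₖ₋₂, qₖ = aₖqₖ₋₁ + qₖ₋₂ (with p₋₁=1, p₋₂=0, q₋₁=0, q₋₂=1):
  k=0: a=1, p=1, q=1
  k=1: a=2, p=3, q=2
  k=2: a=2, p=7, q=5
  k=3: a=3, p=24, q=17
  k=4: a=3, p=79, q=56

79/56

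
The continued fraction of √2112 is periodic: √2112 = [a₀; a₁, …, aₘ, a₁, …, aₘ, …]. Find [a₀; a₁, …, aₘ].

a₀ = ⌊√2112⌋ = 45.

[45; 1, 21, 1, 90]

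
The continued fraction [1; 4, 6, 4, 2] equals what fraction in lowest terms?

289/233

Fold from the inside: start with 2/1.
  4 + 1/2 = 9/2
  6 + 2/9 = 56/9
  4 + 9/56 = 233/56
  1 + 56/233 = 289/233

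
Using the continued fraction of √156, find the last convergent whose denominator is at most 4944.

30588/2449

√156 = [12; 2, 24, …] (period length 2).
Convergents:
  p_0/q_0 = 12/1
  p_1/q_1 = 25/2
  p_2/q_2 = 612/49
  p_3/q_3 = 1249/100
  p_4/q_4 = 30588/2449
  p_5/q_5 = 62425/4998
q_4 = 2449 ≤ 4944 < 4998 = q_5, so the answer is 30588/2449.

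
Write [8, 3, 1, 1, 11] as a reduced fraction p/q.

Using pₖ = aₖpₖ₋₁ + pₖ₋₂ and qₖ = aₖqₖ₋₁ + qₖ₋₂:
  k=0: a=8, p=8, q=1
  k=1: a=3, p=25, q=3
  k=2: a=1, p=33, q=4
  k=3: a=1, p=58, q=7
  k=4: a=11, p=671, q=81

671/81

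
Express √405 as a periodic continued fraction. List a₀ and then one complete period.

a₀ = ⌊√405⌋ = 20.
With m₀=0, d₀=1 and mₖ₊₁ = dₖaₖ − mₖ, dₖ₊₁ = (n − mₖ₊₁²)/dₖ, aₖ₊₁ = ⌊(a₀+mₖ₊₁)/dₖ₊₁⌋:
  k=1: m=20, d=5, a=8
  k=2: m=20, d=1, a=40
d=1 and a=2a₀=40 at k=2, so the next step gives (m, d) = (20, 5) again — its k=1 value — and the period has length 2.

[20; 8, 40]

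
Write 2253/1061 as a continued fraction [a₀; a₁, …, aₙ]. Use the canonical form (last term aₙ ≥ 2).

[2; 8, 10, 13]

2253 = 2·1061 + 131
1061 = 8·131 + 13
131 = 10·13 + 1
13 = 13·1 + 0  (stop)
So 2253/1061 = [2; 8, 10, 13].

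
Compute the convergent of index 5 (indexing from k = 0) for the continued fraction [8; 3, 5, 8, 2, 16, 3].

38065/4579

Using pₖ = aₖpₖ₋₁ + pₖ₋₂, qₖ = aₖqₖ₋₁ + qₖ₋₂ (with p₋₁=1, p₋₂=0, q₋₁=0, q₋₂=1):
  k=0: a=8, p=8, q=1
  k=1: a=3, p=25, q=3
  k=2: a=5, p=133, q=16
  k=3: a=8, p=1089, q=131
  k=4: a=2, p=2311, q=278
  k=5: a=16, p=38065, q=4579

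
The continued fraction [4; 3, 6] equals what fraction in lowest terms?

82/19

Fold from the inside: start with 6/1.
  3 + 1/6 = 19/6
  4 + 6/19 = 82/19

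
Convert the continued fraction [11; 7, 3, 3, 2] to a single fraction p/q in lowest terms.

1871/168

Using pₖ = aₖpₖ₋₁ + pₖ₋₂ and qₖ = aₖqₖ₋₁ + qₖ₋₂:
  k=0: a=11, p=11, q=1
  k=1: a=7, p=78, q=7
  k=2: a=3, p=245, q=22
  k=3: a=3, p=813, q=73
  k=4: a=2, p=1871, q=168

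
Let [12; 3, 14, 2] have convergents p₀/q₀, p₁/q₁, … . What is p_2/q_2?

530/43

Using pₖ = aₖpₖ₋₁ + pₖ₋₂, qₖ = aₖqₖ₋₁ + qₖ₋₂ (with p₋₁=1, p₋₂=0, q₋₁=0, q₋₂=1):
  k=0: a=12, p=12, q=1
  k=1: a=3, p=37, q=3
  k=2: a=14, p=530, q=43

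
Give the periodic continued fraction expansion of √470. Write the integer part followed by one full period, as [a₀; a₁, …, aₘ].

[21; 1, 2, 8, 2, 1, 42]

a₀ = ⌊√470⌋ = 21.
With m₀=0, d₀=1 and mₖ₊₁ = dₖaₖ − mₖ, dₖ₊₁ = (n − mₖ₊₁²)/dₖ, aₖ₊₁ = ⌊(a₀+mₖ₊₁)/dₖ₊₁⌋:
  k=1: m=21, d=29, a=1
  k=2: m=8, d=14, a=2
  k=3: m=20, d=5, a=8
  k=4: m=20, d=14, a=2
  k=5: m=8, d=29, a=1
  k=6: m=21, d=1, a=42
d=1 and a=2a₀=42 at k=6, so the next step gives (m, d) = (21, 29) again — its k=1 value — and the period has length 6.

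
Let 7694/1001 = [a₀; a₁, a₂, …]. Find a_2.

7694 = 7·1001 + 687   →  a_0 = 7
1001 = 1·687 + 314   →  a_1 = 1
687 = 2·314 + 59   →  a_2 = 2

2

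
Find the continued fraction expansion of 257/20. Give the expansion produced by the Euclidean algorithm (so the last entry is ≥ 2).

257 = 12*20 + 17
20 = 1*17 + 3
17 = 5*3 + 2
3 = 1*2 + 1
2 = 2*1 + 0  (stop)
So 257/20 = [12; 1, 5, 1, 2].

[12; 1, 5, 1, 2]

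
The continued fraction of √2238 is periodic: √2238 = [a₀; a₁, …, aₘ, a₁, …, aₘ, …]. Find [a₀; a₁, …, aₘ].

a₀ = ⌊√2238⌋ = 47.

[47; 3, 3, 1, 30, 1, 3, 3, 94]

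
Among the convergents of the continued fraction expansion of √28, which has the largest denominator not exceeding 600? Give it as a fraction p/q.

√28 = [5; 3, 2, 3, 10, …] (period length 4).
Convergents:
  p_0/q_0 = 5/1
  p_1/q_1 = 16/3
  p_2/q_2 = 37/7
  p_3/q_3 = 127/24
  p_4/q_4 = 1307/247
  p_5/q_5 = 4048/765
q_4 = 247 ≤ 600 < 765 = q_5, so the answer is 1307/247.

1307/247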